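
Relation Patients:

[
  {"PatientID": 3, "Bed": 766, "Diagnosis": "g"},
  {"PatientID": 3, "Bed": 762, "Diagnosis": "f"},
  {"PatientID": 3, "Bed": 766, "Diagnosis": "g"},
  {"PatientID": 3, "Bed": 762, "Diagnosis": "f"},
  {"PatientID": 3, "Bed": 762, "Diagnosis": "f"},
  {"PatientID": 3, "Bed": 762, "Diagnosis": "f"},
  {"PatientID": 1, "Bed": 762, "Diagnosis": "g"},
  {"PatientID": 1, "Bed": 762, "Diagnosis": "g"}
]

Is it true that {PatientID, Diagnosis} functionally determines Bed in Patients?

Yes

(PatientID=3, Diagnosis=g): 2 rows → Bed = 766, 766 ✓
(PatientID=3, Diagnosis=f): 4 rows → Bed = 762, 762, 762, 762 ✓
(PatientID=1, Diagnosis=g): 2 rows → Bed = 762, 762 ✓
Every {PatientID, Diagnosis} value is associated with a single Bed value, so {PatientID, Diagnosis} → Bed holds.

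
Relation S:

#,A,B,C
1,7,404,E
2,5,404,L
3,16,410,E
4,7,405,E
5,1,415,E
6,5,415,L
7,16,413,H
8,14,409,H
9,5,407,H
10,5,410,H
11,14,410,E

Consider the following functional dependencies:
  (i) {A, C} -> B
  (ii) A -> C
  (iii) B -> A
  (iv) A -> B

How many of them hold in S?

(i) {A, C} -> B: (A=7, C=E): rows 1, 4 → B takes values {404, 405} — violation; (A=5, C=L): rows 2, 6 → B takes values {404, 415} — violation; (A=5, C=H): rows 9, 10 → B takes values {407, 410} — violation — fails.
(ii) A -> C: A=5: rows 2, 6, 9, 10 → C takes values {L, H} — violation; A=16: rows 3, 7 → C takes values {E, H} — violation; A=14: rows 8, 11 → C takes values {H, E} — violation — fails.
(iii) B -> A: B=404: rows 1, 2 → A takes values {7, 5} — violation; B=410: rows 3, 10, 11 → A takes values {16, 5, 14} — violation; B=415: rows 5, 6 → A takes values {1, 5} — violation — fails.
(iv) A -> B: A=7: rows 1, 4 → B takes values {404, 405} — violation; A=5: rows 2, 6, 9, 10 → B takes values {404, 415, 407, 410} — violation; A=16: rows 3, 7 → B takes values {410, 413} — violation; A=14: rows 8, 11 → B takes values {409, 410} — violation — fails.
None of the 4 dependencies hold.

0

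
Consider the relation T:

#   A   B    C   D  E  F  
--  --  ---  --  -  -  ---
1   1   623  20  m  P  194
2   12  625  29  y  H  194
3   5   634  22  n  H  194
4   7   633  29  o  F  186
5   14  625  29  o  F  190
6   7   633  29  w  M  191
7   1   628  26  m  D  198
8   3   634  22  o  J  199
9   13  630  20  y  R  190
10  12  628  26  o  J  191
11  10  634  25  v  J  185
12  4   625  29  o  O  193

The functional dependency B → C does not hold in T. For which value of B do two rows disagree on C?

B=623: row 1 → C = 20 ✓
B=625: rows 2, 5, 12 → C = 29, 29, 29 ✓
B=634: rows 3, 8, 11 → C takes values {22, 25} — violation
B=633: rows 4, 6 → C = 29, 29 ✓
B=628: rows 7, 10 → C = 26, 26 ✓
B=630: row 9 → C = 20 ✓
The only B value with inconsistent C is B=634.

634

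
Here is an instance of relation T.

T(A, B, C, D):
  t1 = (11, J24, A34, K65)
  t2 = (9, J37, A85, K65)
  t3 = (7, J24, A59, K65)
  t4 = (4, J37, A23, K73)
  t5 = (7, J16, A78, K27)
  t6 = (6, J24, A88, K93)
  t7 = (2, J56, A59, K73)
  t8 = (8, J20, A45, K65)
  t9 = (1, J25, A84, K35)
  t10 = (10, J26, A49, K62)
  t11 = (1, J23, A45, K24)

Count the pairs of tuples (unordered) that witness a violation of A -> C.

2

A=7: violating pairs (3,5) — 1 pair.
A=1: violating pairs (9,11) — 1 pair.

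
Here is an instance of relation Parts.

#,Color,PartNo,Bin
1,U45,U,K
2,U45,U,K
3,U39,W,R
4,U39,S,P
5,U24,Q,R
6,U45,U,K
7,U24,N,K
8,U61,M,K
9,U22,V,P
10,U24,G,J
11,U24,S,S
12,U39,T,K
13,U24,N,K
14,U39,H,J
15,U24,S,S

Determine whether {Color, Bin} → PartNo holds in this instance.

Yes

(Color=U45, Bin=K): rows 1, 2, 6 → PartNo = U, U, U ✓
(Color=U39, Bin=R): row 3 → PartNo = W ✓
(Color=U39, Bin=P): row 4 → PartNo = S ✓
(Color=U24, Bin=R): row 5 → PartNo = Q ✓
(Color=U24, Bin=K): rows 7, 13 → PartNo = N, N ✓
(Color=U61, Bin=K): row 8 → PartNo = M ✓
(Color=U22, Bin=P): row 9 → PartNo = V ✓
(Color=U24, Bin=J): row 10 → PartNo = G ✓
(Color=U24, Bin=S): rows 11, 15 → PartNo = S, S ✓
(Color=U39, Bin=K): row 12 → PartNo = T ✓
(Color=U39, Bin=J): row 14 → PartNo = H ✓
Every {Color, Bin} value is associated with a single PartNo value, so {Color, Bin} → PartNo holds.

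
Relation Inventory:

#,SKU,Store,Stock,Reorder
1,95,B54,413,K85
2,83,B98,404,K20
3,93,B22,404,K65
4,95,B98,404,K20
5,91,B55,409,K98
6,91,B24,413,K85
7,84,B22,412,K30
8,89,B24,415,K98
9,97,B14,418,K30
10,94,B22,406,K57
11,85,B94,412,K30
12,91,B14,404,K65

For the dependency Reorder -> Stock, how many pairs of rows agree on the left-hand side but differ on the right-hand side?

3

Reorder=K85: all 2 rows agree on Stock — 0 pairs.
Reorder=K20: all 2 rows agree on Stock — 0 pairs.
Reorder=K65: all 2 rows agree on Stock — 0 pairs.
Reorder=K98: violating pairs (5,8) — 1 pair.
Reorder=K30: violating pairs (7,9), (9,11) — 2 pairs.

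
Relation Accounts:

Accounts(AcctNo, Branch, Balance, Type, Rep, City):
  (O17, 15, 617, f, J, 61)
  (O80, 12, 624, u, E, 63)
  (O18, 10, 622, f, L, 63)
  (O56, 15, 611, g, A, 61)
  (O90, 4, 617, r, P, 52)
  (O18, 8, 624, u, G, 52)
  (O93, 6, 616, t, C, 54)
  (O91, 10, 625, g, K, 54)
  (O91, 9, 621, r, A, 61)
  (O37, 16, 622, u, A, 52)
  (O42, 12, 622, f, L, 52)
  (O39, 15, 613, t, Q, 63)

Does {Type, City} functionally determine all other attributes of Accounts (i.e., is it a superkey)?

No

Two distinct rows share (Type=u, City=52), so {Type, City} does not determine every attribute — not a superkey.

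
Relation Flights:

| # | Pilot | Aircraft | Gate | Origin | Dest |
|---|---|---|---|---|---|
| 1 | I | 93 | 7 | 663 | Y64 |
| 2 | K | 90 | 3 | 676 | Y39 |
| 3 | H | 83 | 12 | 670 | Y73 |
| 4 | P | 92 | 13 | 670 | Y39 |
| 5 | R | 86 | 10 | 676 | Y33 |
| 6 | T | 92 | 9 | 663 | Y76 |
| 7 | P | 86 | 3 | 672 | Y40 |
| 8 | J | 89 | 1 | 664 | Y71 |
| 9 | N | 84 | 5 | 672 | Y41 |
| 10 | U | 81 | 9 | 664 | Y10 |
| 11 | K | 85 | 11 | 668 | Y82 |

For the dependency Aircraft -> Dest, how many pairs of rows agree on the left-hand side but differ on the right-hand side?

2

Aircraft=92: violating pairs (4,6) — 1 pair.
Aircraft=86: violating pairs (5,7) — 1 pair.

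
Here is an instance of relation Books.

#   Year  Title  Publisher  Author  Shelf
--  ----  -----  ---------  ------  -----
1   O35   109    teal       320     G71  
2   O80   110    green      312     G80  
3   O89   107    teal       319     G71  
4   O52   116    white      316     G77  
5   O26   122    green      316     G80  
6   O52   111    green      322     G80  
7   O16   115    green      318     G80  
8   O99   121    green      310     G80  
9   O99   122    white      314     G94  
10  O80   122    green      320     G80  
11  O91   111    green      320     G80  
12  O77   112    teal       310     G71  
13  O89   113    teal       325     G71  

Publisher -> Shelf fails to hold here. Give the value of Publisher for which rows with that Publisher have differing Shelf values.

white

Publisher=teal: rows 1, 3, 12, 13 → Shelf = G71, G71, G71, G71 ✓
Publisher=green: rows 2, 5, 6, 7, 8, 10, 11 → Shelf = G80, G80, G80, G80, G80, G80, G80 ✓
Publisher=white: rows 4, 9 → Shelf takes values {G77, G94} — violation
The only Publisher value with inconsistent Shelf is Publisher=white.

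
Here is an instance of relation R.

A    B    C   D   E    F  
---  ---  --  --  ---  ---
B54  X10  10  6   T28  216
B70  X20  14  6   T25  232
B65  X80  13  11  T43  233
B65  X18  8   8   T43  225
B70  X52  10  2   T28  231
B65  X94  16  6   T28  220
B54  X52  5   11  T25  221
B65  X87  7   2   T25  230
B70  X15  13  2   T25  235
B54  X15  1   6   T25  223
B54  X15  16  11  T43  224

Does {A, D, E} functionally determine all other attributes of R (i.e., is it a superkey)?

Yes

All 11 rows have distinct {A, D, E} values, so {A, D, E} → (all attributes) holds and {A, D, E} is a superkey.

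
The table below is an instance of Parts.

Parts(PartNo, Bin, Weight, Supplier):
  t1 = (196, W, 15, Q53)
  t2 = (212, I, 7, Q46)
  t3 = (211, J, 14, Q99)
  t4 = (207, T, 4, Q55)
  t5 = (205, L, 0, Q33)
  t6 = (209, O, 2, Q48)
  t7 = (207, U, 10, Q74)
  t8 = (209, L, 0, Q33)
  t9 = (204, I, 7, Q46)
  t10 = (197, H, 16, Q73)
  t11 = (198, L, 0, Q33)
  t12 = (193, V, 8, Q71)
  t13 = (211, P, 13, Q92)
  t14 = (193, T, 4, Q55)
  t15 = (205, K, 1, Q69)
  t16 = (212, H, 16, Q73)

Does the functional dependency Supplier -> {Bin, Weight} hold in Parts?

Supplier=Q53: row 1 → {Bin,Weight} = (W, 15) ✓
Supplier=Q46: rows 2, 9 → {Bin,Weight} = (I, 7), (I, 7) ✓
Supplier=Q99: row 3 → {Bin,Weight} = (J, 14) ✓
Supplier=Q55: rows 4, 14 → {Bin,Weight} = (T, 4), (T, 4) ✓
Supplier=Q33: rows 5, 8, 11 → {Bin,Weight} = (L, 0), (L, 0), (L, 0) ✓
Supplier=Q48: row 6 → {Bin,Weight} = (O, 2) ✓
Supplier=Q74: row 7 → {Bin,Weight} = (U, 10) ✓
Supplier=Q73: rows 10, 16 → {Bin,Weight} = (H, 16), (H, 16) ✓
Supplier=Q71: row 12 → {Bin,Weight} = (V, 8) ✓
Supplier=Q92: row 13 → {Bin,Weight} = (P, 13) ✓
Supplier=Q69: row 15 → {Bin,Weight} = (K, 1) ✓
Every Supplier value is associated with a single {Bin, Weight} value, so Supplier -> {Bin, Weight} holds.

Yes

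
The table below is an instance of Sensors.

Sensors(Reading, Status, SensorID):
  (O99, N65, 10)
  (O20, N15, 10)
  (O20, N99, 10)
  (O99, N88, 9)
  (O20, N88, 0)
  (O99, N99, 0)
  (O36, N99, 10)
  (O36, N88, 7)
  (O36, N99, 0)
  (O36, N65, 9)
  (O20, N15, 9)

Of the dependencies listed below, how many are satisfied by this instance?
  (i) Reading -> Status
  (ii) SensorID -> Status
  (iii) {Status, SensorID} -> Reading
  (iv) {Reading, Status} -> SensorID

0

(i) Reading -> Status: Reading=O99: 3 rows → Status takes values {N65, N88, N99} — violation; Reading=O20: 4 rows → Status takes values {N15, N99, N88} — violation; Reading=O36: 4 rows → Status takes values {N99, N88, N65} — violation — fails.
(ii) SensorID -> Status: SensorID=10: 4 rows → Status takes values {N65, N15, N99} — violation; SensorID=9: 3 rows → Status takes values {N88, N65, N15} — violation; SensorID=0: 3 rows → Status takes values {N88, N99} — violation — fails.
(iii) {Status, SensorID} -> Reading: (Status=N99, SensorID=10): 2 rows → Reading takes values {O20, O36} — violation; (Status=N99, SensorID=0): 2 rows → Reading takes values {O99, O36} — violation — fails.
(iv) {Reading, Status} -> SensorID: (Reading=O20, Status=N15): 2 rows → SensorID takes values {10, 9} — violation; (Reading=O36, Status=N99): 2 rows → SensorID takes values {10, 0} — violation — fails.
None of the 4 dependencies hold.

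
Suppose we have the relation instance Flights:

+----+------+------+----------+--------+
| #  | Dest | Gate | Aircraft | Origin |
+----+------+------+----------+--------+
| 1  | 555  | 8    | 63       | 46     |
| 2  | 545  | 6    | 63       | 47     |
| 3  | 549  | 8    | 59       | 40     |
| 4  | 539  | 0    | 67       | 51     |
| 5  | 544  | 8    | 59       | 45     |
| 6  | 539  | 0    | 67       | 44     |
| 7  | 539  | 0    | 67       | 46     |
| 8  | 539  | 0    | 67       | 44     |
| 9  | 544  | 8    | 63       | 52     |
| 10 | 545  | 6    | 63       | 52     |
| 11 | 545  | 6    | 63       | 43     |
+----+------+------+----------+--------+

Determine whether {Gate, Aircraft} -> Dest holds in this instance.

(Gate=8, Aircraft=63): rows 1, 9 → Dest takes values {555, 544} — violation
(Gate=6, Aircraft=63): rows 2, 10, 11 → Dest = 545, 545, 545 ✓
(Gate=8, Aircraft=59): rows 3, 5 → Dest takes values {549, 544} — violation
(Gate=0, Aircraft=67): rows 4, 6, 7, 8 → Dest = 539, 539, 539, 539 ✓
Two rows agree on {Gate, Aircraft} but differ on Dest, so {Gate, Aircraft} -> Dest does not hold.

No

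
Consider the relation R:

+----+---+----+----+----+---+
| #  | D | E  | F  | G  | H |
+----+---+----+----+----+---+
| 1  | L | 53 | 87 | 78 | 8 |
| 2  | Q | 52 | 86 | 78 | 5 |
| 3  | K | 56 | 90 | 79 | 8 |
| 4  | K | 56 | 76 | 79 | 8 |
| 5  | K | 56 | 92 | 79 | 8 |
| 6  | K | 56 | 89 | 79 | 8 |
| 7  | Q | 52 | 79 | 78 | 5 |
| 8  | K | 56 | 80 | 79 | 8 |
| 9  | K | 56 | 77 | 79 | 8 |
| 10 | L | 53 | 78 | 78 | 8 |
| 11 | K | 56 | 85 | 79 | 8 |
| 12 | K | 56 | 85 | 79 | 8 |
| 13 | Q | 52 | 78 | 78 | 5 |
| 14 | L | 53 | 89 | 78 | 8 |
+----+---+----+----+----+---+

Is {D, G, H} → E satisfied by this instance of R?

(D=L, G=78, H=8): rows 1, 10, 14 → E = 53, 53, 53 ✓
(D=Q, G=78, H=5): rows 2, 7, 13 → E = 52, 52, 52 ✓
(D=K, G=79, H=8): rows 3, 4, 5, 6, 8, 9, 11, 12 → E = 56, 56, 56, 56, 56, 56, 56, 56 ✓
Every {D, G, H} value is associated with a single E value, so {D, G, H} → E holds.

Yes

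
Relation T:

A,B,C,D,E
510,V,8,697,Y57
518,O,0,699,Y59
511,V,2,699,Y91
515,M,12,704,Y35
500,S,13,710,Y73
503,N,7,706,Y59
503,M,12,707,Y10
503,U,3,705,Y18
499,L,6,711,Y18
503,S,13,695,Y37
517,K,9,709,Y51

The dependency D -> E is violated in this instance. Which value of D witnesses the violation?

699

D=697: 1 row → E = Y57 ✓
D=699: 2 rows → E takes values {Y59, Y91} — violation
D=704: 1 row → E = Y35 ✓
D=710: 1 row → E = Y73 ✓
D=706: 1 row → E = Y59 ✓
D=707: 1 row → E = Y10 ✓
D=705: 1 row → E = Y18 ✓
D=711: 1 row → E = Y18 ✓
D=695: 1 row → E = Y37 ✓
D=709: 1 row → E = Y51 ✓
The only D value with inconsistent E is D=699.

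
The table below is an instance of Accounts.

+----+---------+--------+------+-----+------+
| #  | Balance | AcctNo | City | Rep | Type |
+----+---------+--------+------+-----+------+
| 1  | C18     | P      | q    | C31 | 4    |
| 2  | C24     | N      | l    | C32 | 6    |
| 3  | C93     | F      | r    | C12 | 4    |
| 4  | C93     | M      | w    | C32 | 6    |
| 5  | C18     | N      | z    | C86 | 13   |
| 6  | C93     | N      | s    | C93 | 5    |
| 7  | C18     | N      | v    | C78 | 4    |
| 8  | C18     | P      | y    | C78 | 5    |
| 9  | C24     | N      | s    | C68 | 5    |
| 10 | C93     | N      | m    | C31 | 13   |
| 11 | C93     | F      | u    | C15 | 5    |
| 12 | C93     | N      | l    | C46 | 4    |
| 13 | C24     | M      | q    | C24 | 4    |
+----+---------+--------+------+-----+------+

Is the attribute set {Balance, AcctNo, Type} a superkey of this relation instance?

Yes

All 13 rows have distinct {Balance, AcctNo, Type} values, so {Balance, AcctNo, Type} → (all attributes) holds and {Balance, AcctNo, Type} is a superkey.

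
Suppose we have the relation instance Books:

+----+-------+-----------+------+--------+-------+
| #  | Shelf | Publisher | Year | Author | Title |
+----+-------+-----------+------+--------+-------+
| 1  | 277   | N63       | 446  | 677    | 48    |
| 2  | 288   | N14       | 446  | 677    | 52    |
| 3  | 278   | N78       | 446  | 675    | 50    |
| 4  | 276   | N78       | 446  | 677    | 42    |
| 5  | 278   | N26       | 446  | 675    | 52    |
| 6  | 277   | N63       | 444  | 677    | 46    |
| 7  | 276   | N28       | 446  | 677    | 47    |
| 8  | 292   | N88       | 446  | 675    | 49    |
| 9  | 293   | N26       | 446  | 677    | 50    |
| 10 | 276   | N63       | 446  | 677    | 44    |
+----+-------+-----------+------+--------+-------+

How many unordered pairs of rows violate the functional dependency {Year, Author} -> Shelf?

(Year=446, Author=677): violating pairs (1,2), (1,4), (1,7), (1,9), (1,10), (2,4), (2,7), (2,9), (2,10), (4,9), (7,9), (9,10) — 12 pairs.
(Year=446, Author=675): violating pairs (3,8), (5,8) — 2 pairs.

14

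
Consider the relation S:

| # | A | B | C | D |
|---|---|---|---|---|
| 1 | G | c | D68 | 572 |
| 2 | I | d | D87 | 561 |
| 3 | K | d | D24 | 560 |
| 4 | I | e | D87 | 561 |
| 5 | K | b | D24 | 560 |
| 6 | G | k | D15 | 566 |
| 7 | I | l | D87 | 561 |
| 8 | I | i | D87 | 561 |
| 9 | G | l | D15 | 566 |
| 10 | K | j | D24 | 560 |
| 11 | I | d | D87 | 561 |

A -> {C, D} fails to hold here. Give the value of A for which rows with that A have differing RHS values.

A=G: rows 1, 6, 9 → {C,D} takes values {(D68, 572), (D15, 566)} — violation
A=I: rows 2, 4, 7, 8, 11 → {C,D} = (D87, 561), (D87, 561), (D87, 561), (D87, 561), (D87, 561) ✓
A=K: rows 3, 5, 10 → {C,D} = (D24, 560), (D24, 560), (D24, 560) ✓
The only A value with inconsistent RHS is A=G.

G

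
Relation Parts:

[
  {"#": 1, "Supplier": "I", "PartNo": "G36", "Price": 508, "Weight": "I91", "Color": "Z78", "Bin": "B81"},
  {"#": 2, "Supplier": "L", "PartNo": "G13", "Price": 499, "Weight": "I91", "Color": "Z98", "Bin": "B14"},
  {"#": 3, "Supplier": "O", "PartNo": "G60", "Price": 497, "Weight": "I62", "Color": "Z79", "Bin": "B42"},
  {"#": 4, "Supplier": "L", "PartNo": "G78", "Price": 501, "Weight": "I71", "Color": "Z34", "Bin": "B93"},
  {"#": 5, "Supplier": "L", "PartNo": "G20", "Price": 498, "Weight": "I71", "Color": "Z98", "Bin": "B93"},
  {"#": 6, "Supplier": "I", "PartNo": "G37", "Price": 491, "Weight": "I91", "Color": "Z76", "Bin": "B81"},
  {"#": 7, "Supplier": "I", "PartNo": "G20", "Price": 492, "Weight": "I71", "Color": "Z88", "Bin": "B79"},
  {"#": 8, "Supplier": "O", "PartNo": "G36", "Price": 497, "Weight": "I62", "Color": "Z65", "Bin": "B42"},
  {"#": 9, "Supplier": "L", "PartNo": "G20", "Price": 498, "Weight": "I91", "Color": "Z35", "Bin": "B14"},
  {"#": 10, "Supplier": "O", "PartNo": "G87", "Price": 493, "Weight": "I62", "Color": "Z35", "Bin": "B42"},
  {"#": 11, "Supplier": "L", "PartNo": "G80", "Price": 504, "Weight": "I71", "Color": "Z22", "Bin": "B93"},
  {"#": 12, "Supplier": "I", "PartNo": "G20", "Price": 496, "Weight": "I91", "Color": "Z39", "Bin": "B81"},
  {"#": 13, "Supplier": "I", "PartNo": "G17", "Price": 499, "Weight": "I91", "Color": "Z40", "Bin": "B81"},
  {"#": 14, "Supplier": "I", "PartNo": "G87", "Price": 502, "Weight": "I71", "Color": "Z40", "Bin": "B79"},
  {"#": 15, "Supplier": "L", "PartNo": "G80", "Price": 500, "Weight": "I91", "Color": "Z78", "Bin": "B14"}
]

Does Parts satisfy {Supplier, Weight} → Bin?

Yes

(Supplier=I, Weight=I91): rows 1, 6, 12, 13 → Bin = B81, B81, B81, B81 ✓
(Supplier=L, Weight=I91): rows 2, 9, 15 → Bin = B14, B14, B14 ✓
(Supplier=O, Weight=I62): rows 3, 8, 10 → Bin = B42, B42, B42 ✓
(Supplier=L, Weight=I71): rows 4, 5, 11 → Bin = B93, B93, B93 ✓
(Supplier=I, Weight=I71): rows 7, 14 → Bin = B79, B79 ✓
Every {Supplier, Weight} value is associated with a single Bin value, so {Supplier, Weight} → Bin holds.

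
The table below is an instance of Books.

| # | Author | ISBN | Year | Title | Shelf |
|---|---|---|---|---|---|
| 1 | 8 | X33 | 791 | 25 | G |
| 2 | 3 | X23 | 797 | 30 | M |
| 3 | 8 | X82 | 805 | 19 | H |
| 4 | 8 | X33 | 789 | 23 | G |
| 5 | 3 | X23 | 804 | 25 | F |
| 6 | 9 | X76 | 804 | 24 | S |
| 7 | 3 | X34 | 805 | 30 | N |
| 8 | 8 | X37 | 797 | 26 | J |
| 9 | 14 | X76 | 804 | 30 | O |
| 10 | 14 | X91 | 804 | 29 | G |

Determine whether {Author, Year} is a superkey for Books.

Rows 9 and 10 have the same {Author, Year} value (Author=14, Year=804) but are distinct tuples, so {Author, Year} does not determine every attribute — not a superkey.

No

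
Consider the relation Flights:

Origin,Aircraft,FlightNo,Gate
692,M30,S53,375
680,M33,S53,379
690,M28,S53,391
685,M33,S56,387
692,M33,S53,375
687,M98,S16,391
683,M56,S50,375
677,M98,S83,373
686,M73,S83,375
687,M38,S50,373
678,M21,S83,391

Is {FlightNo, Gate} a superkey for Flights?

No

Two distinct rows share (FlightNo=S53, Gate=375), so {FlightNo, Gate} does not determine every attribute — not a superkey.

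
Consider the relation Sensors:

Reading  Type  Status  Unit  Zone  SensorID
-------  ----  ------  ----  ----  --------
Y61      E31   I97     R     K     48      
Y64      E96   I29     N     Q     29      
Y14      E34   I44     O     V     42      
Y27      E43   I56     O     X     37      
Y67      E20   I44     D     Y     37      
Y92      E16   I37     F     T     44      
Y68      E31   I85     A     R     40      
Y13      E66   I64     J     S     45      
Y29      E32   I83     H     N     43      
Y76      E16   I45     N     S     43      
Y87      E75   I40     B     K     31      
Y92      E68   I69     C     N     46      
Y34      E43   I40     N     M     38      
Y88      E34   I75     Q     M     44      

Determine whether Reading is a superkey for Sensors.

No

Two distinct rows share Reading=Y92, so Reading does not determine every attribute — not a superkey.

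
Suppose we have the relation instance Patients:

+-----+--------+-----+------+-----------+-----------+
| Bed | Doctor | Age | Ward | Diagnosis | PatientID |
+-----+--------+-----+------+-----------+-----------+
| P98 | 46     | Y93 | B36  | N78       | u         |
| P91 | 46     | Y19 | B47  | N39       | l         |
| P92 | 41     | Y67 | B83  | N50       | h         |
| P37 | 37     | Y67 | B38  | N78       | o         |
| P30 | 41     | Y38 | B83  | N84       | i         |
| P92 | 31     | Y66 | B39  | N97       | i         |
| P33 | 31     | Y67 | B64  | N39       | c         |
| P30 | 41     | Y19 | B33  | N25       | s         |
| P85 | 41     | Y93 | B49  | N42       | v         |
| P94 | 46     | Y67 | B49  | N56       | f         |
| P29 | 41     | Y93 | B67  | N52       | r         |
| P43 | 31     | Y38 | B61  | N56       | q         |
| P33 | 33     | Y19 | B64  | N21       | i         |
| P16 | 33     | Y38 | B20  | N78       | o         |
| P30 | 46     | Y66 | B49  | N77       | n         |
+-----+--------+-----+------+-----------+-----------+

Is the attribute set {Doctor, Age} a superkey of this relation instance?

No

Two distinct rows share (Doctor=41, Age=Y93), so {Doctor, Age} does not determine every attribute — not a superkey.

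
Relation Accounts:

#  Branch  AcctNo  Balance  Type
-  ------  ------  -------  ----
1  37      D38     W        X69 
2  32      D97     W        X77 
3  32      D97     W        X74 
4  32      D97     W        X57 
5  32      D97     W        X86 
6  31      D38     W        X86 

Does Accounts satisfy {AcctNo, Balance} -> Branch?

No

(AcctNo=D38, Balance=W): rows 1, 6 → Branch takes values {37, 31} — violation
(AcctNo=D97, Balance=W): rows 2, 3, 4, 5 → Branch = 32, 32, 32, 32 ✓
Two rows agree on {AcctNo, Balance} but differ on Branch, so {AcctNo, Balance} -> Branch does not hold.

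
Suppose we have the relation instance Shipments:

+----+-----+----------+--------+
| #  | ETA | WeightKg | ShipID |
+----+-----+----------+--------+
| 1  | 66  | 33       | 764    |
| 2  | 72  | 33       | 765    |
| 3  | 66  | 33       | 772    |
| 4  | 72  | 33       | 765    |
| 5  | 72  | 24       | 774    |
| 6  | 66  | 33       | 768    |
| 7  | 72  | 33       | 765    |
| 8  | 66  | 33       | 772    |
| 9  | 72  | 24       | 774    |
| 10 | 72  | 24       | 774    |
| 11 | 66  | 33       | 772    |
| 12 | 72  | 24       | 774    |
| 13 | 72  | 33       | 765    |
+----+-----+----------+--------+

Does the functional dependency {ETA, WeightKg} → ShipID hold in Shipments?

No

(ETA=66, WeightKg=33): rows 1, 3, 6, 8, 11 → ShipID takes values {764, 772, 768} — violation
(ETA=72, WeightKg=33): rows 2, 4, 7, 13 → ShipID = 765, 765, 765, 765 ✓
(ETA=72, WeightKg=24): rows 5, 9, 10, 12 → ShipID = 774, 774, 774, 774 ✓
Two rows agree on {ETA, WeightKg} but differ on ShipID, so {ETA, WeightKg} → ShipID does not hold.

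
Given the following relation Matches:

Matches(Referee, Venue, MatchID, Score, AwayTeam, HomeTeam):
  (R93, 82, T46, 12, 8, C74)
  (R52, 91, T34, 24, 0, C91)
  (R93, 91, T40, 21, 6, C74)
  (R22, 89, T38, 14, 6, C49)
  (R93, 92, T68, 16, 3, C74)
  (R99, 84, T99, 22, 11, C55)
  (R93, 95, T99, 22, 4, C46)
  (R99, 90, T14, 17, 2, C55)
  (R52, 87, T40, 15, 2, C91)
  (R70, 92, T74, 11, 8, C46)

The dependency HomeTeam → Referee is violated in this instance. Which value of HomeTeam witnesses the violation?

C46

HomeTeam=C74: 3 rows → Referee = R93, R93, R93 ✓
HomeTeam=C91: 2 rows → Referee = R52, R52 ✓
HomeTeam=C49: 1 row → Referee = R22 ✓
HomeTeam=C55: 2 rows → Referee = R99, R99 ✓
HomeTeam=C46: 2 rows → Referee takes values {R93, R70} — violation
The only HomeTeam value with inconsistent Referee is HomeTeam=C46.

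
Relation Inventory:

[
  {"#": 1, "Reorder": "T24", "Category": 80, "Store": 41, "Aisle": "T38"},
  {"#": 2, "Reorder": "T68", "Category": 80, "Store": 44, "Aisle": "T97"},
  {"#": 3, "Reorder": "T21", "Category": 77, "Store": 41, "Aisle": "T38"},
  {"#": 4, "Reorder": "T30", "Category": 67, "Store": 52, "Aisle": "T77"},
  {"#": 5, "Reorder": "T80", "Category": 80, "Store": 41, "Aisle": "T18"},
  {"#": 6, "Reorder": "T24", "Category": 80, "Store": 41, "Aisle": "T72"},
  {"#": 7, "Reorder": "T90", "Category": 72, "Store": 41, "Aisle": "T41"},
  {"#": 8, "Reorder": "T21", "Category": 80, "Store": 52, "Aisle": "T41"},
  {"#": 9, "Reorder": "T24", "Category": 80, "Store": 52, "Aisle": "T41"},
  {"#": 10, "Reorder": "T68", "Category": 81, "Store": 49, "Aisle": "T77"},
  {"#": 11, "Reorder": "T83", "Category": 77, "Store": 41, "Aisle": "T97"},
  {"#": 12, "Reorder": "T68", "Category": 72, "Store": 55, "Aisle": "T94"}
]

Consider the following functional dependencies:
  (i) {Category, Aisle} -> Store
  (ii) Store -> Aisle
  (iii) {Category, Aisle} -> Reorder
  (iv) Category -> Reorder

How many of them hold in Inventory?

(i) {Category, Aisle} -> Store: every LHS value maps to a single RHS value — holds.
(ii) Store -> Aisle: Store=41: rows 1, 3, 5, 6, 7, 11 → Aisle takes values {T38, T18, T72, T41, T97} — violation; Store=52: rows 4, 8, 9 → Aisle takes values {T77, T41} — violation — fails.
(iii) {Category, Aisle} -> Reorder: (Category=80, Aisle=T41): rows 8, 9 → Reorder takes values {T21, T24} — violation — fails.
(iv) Category -> Reorder: Category=80: rows 1, 2, 5, 6, 8, 9 → Reorder takes values {T24, T68, T80, T21} — violation; Category=77: rows 3, 11 → Reorder takes values {T21, T83} — violation; Category=72: rows 7, 12 → Reorder takes values {T90, T68} — violation — fails.
1 of the 4 dependencies holds.

1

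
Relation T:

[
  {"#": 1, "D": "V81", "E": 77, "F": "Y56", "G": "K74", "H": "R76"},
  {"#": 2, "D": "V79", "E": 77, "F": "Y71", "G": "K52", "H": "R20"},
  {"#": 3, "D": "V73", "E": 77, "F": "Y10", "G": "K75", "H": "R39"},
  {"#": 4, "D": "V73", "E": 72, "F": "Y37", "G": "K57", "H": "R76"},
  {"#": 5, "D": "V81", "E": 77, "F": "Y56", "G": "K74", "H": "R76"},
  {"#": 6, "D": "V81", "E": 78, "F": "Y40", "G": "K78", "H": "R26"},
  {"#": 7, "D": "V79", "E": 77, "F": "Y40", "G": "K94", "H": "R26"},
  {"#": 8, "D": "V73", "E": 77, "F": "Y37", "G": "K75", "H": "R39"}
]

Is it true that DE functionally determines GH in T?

No

(D=V81, E=77): rows 1, 5 → {G,H} = (K74, R76), (K74, R76) ✓
(D=V79, E=77): rows 2, 7 → {G,H} takes values {(K52, R20), (K94, R26)} — violation
(D=V73, E=77): rows 3, 8 → {G,H} = (K75, R39), (K75, R39) ✓
(D=V73, E=72): row 4 → {G,H} = (K57, R76) ✓
(D=V81, E=78): row 6 → {G,H} = (K78, R26) ✓
Two rows agree on DE but differ on GH, so DE -> GH does not hold.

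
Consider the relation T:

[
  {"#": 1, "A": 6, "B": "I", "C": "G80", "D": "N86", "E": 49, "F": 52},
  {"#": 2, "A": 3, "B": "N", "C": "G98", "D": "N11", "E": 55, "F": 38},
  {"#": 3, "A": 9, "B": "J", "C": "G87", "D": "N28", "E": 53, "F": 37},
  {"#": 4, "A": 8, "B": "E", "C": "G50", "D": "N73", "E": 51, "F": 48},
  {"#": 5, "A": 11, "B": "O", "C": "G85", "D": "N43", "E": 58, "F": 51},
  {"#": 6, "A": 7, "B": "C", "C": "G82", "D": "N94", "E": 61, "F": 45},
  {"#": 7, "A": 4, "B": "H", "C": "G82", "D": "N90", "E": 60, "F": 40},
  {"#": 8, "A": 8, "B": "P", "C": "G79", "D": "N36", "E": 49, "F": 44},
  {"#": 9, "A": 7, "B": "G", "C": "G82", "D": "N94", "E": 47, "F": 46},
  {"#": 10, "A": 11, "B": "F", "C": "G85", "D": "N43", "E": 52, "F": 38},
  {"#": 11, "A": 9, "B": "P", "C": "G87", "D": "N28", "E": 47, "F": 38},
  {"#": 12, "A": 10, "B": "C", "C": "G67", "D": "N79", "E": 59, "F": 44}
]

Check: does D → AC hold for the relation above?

D=N86: row 1 → {A,C} = (6, G80) ✓
D=N11: row 2 → {A,C} = (3, G98) ✓
D=N28: rows 3, 11 → {A,C} = (9, G87), (9, G87) ✓
D=N73: row 4 → {A,C} = (8, G50) ✓
D=N43: rows 5, 10 → {A,C} = (11, G85), (11, G85) ✓
D=N94: rows 6, 9 → {A,C} = (7, G82), (7, G82) ✓
D=N90: row 7 → {A,C} = (4, G82) ✓
D=N36: row 8 → {A,C} = (8, G79) ✓
D=N79: row 12 → {A,C} = (10, G67) ✓
Every D value is associated with a single AC value, so D → AC holds.

Yes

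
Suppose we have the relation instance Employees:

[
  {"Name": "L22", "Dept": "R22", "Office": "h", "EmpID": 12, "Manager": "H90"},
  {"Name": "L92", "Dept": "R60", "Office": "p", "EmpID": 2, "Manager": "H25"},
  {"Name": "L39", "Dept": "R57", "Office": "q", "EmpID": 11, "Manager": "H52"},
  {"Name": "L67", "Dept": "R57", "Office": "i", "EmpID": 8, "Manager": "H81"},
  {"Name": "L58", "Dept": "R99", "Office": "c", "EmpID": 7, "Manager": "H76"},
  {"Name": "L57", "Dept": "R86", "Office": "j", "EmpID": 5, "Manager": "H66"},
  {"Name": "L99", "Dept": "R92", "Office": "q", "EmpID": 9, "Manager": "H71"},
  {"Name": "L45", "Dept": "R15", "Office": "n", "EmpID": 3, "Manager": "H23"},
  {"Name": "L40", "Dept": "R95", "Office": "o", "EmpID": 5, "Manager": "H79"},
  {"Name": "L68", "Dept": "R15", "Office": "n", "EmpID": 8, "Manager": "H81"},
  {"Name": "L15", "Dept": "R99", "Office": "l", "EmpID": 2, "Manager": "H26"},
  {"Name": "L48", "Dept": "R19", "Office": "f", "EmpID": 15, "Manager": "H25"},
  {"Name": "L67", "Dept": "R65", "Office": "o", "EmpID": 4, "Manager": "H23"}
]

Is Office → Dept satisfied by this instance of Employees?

No

Office=h: 1 row → Dept = R22 ✓
Office=p: 1 row → Dept = R60 ✓
Office=q: 2 rows → Dept takes values {R57, R92} — violation
Office=i: 1 row → Dept = R57 ✓
Office=c: 1 row → Dept = R99 ✓
Office=j: 1 row → Dept = R86 ✓
Office=n: 2 rows → Dept = R15, R15 ✓
Office=o: 2 rows → Dept takes values {R95, R65} — violation
Office=l: 1 row → Dept = R99 ✓
Office=f: 1 row → Dept = R19 ✓
Two rows agree on Office but differ on Dept, so Office → Dept does not hold.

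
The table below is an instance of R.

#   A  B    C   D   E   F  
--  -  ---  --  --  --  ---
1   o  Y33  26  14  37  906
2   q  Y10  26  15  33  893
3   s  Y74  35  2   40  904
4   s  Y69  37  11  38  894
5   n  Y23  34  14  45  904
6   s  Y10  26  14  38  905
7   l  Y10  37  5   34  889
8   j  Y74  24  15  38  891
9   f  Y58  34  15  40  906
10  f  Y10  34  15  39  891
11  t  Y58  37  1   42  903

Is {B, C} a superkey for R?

Rows 2 and 6 have the same {B, C} value (B=Y10, C=26) but are distinct tuples, so {B, C} does not determine every attribute — not a superkey.

No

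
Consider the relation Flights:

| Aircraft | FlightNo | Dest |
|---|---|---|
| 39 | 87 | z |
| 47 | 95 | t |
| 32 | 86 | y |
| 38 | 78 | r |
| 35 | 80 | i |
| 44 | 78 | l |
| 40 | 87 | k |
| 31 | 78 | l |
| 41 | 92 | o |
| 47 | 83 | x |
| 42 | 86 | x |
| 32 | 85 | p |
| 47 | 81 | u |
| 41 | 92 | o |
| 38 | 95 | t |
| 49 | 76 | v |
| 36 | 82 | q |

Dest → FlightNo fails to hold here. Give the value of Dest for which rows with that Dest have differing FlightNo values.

Dest=z: 1 row → FlightNo = 87 ✓
Dest=t: 2 rows → FlightNo = 95, 95 ✓
Dest=y: 1 row → FlightNo = 86 ✓
Dest=r: 1 row → FlightNo = 78 ✓
Dest=i: 1 row → FlightNo = 80 ✓
Dest=l: 2 rows → FlightNo = 78, 78 ✓
Dest=k: 1 row → FlightNo = 87 ✓
Dest=o: 2 rows → FlightNo = 92, 92 ✓
Dest=x: 2 rows → FlightNo takes values {83, 86} — violation
Dest=p: 1 row → FlightNo = 85 ✓
Dest=u: 1 row → FlightNo = 81 ✓
Dest=v: 1 row → FlightNo = 76 ✓
Dest=q: 1 row → FlightNo = 82 ✓
The only Dest value with inconsistent FlightNo is Dest=x.

x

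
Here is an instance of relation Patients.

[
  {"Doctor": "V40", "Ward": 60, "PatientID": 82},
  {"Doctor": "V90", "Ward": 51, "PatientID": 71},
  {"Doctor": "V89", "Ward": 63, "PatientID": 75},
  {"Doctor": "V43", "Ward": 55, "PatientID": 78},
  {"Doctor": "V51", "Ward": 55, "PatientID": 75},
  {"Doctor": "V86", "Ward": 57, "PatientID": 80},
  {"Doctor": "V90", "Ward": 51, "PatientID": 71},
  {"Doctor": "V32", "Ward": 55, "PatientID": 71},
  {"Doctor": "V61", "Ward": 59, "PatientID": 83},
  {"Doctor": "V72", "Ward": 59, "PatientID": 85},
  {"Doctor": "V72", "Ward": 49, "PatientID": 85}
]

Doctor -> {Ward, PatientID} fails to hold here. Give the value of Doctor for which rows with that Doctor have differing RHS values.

Doctor=V40: 1 row → {Ward,PatientID} = (60, 82) ✓
Doctor=V90: 2 rows → {Ward,PatientID} = (51, 71), (51, 71) ✓
Doctor=V89: 1 row → {Ward,PatientID} = (63, 75) ✓
Doctor=V43: 1 row → {Ward,PatientID} = (55, 78) ✓
Doctor=V51: 1 row → {Ward,PatientID} = (55, 75) ✓
Doctor=V86: 1 row → {Ward,PatientID} = (57, 80) ✓
Doctor=V32: 1 row → {Ward,PatientID} = (55, 71) ✓
Doctor=V61: 1 row → {Ward,PatientID} = (59, 83) ✓
Doctor=V72: 2 rows → {Ward,PatientID} takes values {(59, 85), (49, 85)} — violation
The only Doctor value with inconsistent RHS is Doctor=V72.

V72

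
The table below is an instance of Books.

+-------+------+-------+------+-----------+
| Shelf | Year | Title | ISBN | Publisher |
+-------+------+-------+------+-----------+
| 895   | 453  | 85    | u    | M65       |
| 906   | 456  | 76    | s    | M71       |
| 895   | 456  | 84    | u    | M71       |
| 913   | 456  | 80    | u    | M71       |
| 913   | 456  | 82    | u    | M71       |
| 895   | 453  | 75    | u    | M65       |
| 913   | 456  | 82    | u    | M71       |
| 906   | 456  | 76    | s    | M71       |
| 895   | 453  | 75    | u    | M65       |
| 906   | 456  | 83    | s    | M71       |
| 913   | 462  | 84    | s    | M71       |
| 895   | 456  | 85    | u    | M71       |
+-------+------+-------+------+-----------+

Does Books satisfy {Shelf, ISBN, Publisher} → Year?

(Shelf=895, ISBN=u, Publisher=M65): 3 rows → Year = 453, 453, 453 ✓
(Shelf=906, ISBN=s, Publisher=M71): 3 rows → Year = 456, 456, 456 ✓
(Shelf=895, ISBN=u, Publisher=M71): 2 rows → Year = 456, 456 ✓
(Shelf=913, ISBN=u, Publisher=M71): 3 rows → Year = 456, 456, 456 ✓
(Shelf=913, ISBN=s, Publisher=M71): 1 row → Year = 462 ✓
Every {Shelf, ISBN, Publisher} value is associated with a single Year value, so {Shelf, ISBN, Publisher} → Year holds.

Yes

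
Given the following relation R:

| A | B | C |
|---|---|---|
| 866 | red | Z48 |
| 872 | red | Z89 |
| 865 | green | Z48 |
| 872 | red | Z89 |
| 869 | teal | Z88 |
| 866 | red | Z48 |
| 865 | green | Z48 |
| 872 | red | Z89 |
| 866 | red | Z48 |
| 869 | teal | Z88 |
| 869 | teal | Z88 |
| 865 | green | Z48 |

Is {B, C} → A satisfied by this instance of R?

(B=red, C=Z48): 3 rows → A = 866, 866, 866 ✓
(B=red, C=Z89): 3 rows → A = 872, 872, 872 ✓
(B=green, C=Z48): 3 rows → A = 865, 865, 865 ✓
(B=teal, C=Z88): 3 rows → A = 869, 869, 869 ✓
Every {B, C} value is associated with a single A value, so {B, C} → A holds.

Yes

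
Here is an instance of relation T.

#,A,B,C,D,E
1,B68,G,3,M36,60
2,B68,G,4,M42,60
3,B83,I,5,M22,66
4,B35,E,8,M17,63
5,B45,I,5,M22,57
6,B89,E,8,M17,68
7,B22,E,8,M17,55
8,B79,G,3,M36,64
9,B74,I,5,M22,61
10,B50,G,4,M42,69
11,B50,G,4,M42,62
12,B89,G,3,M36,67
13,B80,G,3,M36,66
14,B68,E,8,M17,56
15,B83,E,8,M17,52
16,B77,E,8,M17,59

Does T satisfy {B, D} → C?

(B=G, D=M36): rows 1, 8, 12, 13 → C = 3, 3, 3, 3 ✓
(B=G, D=M42): rows 2, 10, 11 → C = 4, 4, 4 ✓
(B=I, D=M22): rows 3, 5, 9 → C = 5, 5, 5 ✓
(B=E, D=M17): rows 4, 6, 7, 14, 15, 16 → C = 8, 8, 8, 8, 8, 8 ✓
Every {B, D} value is associated with a single C value, so {B, D} → C holds.

Yes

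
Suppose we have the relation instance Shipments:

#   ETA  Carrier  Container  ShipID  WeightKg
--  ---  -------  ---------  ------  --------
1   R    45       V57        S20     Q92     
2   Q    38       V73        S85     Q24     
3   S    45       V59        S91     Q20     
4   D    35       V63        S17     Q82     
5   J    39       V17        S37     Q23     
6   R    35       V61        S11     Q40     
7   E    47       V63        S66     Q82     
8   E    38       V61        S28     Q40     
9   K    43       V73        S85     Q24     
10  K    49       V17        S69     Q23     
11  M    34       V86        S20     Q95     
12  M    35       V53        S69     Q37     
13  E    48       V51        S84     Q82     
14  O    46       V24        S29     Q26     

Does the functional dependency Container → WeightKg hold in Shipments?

Container=V57: row 1 → WeightKg = Q92 ✓
Container=V73: rows 2, 9 → WeightKg = Q24, Q24 ✓
Container=V59: row 3 → WeightKg = Q20 ✓
Container=V63: rows 4, 7 → WeightKg = Q82, Q82 ✓
Container=V17: rows 5, 10 → WeightKg = Q23, Q23 ✓
Container=V61: rows 6, 8 → WeightKg = Q40, Q40 ✓
Container=V86: row 11 → WeightKg = Q95 ✓
Container=V53: row 12 → WeightKg = Q37 ✓
Container=V51: row 13 → WeightKg = Q82 ✓
Container=V24: row 14 → WeightKg = Q26 ✓
Every Container value is associated with a single WeightKg value, so Container → WeightKg holds.

Yes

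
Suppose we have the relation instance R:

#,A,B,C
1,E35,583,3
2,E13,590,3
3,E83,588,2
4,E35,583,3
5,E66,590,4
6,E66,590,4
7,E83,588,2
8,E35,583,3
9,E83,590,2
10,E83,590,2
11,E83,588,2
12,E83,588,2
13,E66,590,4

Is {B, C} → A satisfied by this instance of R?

Yes

(B=583, C=3): rows 1, 4, 8 → A = E35, E35, E35 ✓
(B=590, C=3): row 2 → A = E13 ✓
(B=588, C=2): rows 3, 7, 11, 12 → A = E83, E83, E83, E83 ✓
(B=590, C=4): rows 5, 6, 13 → A = E66, E66, E66 ✓
(B=590, C=2): rows 9, 10 → A = E83, E83 ✓
Every {B, C} value is associated with a single A value, so {B, C} → A holds.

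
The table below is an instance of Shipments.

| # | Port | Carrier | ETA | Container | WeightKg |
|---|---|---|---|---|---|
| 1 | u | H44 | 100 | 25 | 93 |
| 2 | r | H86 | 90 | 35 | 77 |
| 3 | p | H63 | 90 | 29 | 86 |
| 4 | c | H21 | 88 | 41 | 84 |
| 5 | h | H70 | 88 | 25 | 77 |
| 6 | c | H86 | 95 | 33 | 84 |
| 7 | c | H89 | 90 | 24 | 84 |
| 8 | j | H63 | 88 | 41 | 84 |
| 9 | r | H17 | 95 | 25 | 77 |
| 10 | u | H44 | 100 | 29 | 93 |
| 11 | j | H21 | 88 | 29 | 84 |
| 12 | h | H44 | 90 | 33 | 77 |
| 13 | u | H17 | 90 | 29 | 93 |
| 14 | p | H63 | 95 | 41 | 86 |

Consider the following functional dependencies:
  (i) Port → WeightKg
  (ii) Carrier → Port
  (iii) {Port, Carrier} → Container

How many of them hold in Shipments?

(i) Port → WeightKg: every LHS value maps to a single RHS value — holds.
(ii) Carrier → Port: Carrier=H44: rows 1, 10, 12 → Port takes values {u, h} — violation; Carrier=H86: rows 2, 6 → Port takes values {r, c} — violation; Carrier=H63: rows 3, 8, 14 → Port takes values {p, j} — violation; Carrier=H21: rows 4, 11 → Port takes values {c, j} — violation; Carrier=H17: rows 9, 13 → Port takes values {r, u} — violation — fails.
(iii) {Port, Carrier} → Container: (Port=u, Carrier=H44): rows 1, 10 → Container takes values {25, 29} — violation; (Port=p, Carrier=H63): rows 3, 14 → Container takes values {29, 41} — violation — fails.
1 of the 3 dependencies holds.

1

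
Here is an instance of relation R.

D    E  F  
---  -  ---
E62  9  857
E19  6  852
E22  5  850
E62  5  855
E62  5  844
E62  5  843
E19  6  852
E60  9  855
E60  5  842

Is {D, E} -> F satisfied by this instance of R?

No

(D=E62, E=9): 1 row → F = 857 ✓
(D=E19, E=6): 2 rows → F = 852, 852 ✓
(D=E22, E=5): 1 row → F = 850 ✓
(D=E62, E=5): 3 rows → F takes values {855, 844, 843} — violation
(D=E60, E=9): 1 row → F = 855 ✓
(D=E60, E=5): 1 row → F = 842 ✓
Two rows agree on {D, E} but differ on F, so {D, E} -> F does not hold.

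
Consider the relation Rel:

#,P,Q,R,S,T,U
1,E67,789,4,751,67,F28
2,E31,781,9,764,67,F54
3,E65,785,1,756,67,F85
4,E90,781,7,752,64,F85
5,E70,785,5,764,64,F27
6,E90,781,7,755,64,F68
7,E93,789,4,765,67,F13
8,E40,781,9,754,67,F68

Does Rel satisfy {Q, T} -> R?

(Q=789, T=67): rows 1, 7 → R = 4, 4 ✓
(Q=781, T=67): rows 2, 8 → R = 9, 9 ✓
(Q=785, T=67): row 3 → R = 1 ✓
(Q=781, T=64): rows 4, 6 → R = 7, 7 ✓
(Q=785, T=64): row 5 → R = 5 ✓
Every {Q, T} value is associated with a single R value, so {Q, T} -> R holds.

Yes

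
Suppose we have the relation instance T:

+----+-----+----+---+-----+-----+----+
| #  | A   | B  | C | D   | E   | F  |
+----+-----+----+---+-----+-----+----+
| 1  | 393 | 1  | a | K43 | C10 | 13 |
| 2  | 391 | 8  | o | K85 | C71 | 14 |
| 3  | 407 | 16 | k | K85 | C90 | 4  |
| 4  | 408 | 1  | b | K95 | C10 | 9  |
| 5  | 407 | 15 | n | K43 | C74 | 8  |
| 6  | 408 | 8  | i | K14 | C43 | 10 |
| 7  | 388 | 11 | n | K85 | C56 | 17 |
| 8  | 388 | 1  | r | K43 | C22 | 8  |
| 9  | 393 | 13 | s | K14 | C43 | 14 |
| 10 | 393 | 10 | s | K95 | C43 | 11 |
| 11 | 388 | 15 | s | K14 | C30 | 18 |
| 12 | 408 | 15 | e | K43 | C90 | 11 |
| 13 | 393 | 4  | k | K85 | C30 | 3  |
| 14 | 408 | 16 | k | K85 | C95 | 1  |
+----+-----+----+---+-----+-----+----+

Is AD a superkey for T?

Yes

All 14 rows have distinct AD values, so AD → (all attributes) holds and AD is a superkey.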